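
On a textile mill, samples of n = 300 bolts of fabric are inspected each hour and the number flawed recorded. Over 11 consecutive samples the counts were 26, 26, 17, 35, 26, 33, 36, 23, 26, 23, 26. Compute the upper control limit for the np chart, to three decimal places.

41.870

p̄ = Σdᵢ / (k·n) = 297 / (11 × 300) = 0.09000
UCL = np̄ + 3·√(np̄(1−p̄)) = 27.0000 + 3 × √(27.0000×0.91000) = 27.0000 + 3 × 4.9568 = 41.8704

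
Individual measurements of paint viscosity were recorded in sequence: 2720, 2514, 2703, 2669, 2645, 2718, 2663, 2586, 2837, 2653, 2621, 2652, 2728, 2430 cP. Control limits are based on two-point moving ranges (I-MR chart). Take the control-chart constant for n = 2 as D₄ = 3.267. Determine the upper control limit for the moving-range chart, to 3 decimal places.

384.501

Moving ranges: 206, 189, 34, 24, 73, 55, 77, 251, 184, 32, 31, 76, 298; M̄R̄ = 1530.0000 / 13 = 117.6923
UCL_MR = D₄·M̄R̄ = 3.267 × 117.6923 = 384.5008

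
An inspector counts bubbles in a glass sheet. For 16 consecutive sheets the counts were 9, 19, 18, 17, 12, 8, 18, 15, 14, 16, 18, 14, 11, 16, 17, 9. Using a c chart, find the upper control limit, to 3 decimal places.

25.837

c̄ = (9 + 19 + 18 + 17 + 12 + 8 + 18 + 15 + 14 + 16 + 18 + 14 + 11 + 16 + 17 + 9) / 16 = 231 / 16 = 14.4375
UCL = c̄ + 3√c̄ = 14.4375 + 3 × √14.4375 = 14.4375 + 3 × 3.7997 = 25.8365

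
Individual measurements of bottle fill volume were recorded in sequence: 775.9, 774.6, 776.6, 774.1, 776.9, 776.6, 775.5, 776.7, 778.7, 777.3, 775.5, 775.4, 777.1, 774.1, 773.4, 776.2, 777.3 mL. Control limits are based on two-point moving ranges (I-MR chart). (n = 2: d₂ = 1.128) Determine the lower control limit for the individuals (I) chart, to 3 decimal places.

771.706

X̄ = (775.9 + 774.6 + 776.6 + 774.1 + 776.9 + 776.6 + 775.5 + 776.7 + 778.7 + 777.3 + 775.5 + 775.4 + 777.1 + 774.1 + 773.4 + 776.2 + 777.3) / 17 = 775.9941
Moving ranges: 1.3, 2.0, 2.5, 2.8, 0.3, 1.1, 1.2, 2.0, 1.4, 1.8, 0.1, 1.7, 3.0, 0.7, 2.8, 1.1; M̄R̄ = 25.8000 / 16 = 1.6125
LCL = X̄ − 3·M̄R̄/d₂ = 775.9941 − 3 × 1.6125 / 1.128 = 771.7056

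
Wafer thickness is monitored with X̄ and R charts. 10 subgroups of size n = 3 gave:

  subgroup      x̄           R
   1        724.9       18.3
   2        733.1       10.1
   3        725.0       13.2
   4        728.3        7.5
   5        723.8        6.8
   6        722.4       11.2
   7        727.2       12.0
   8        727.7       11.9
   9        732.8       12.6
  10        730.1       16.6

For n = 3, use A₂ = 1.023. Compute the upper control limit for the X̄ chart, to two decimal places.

X̄̄ = (724.9 + 733.1 + 725.0 + 728.3 + 723.8 + 722.4 + 727.2 + 727.7 + 732.8 + 730.1) / 10 = 7275.3000 / 10 = 727.5300
R̄ = (18.3 + 10.1 + 13.2 + 7.5 + 6.8 + 11.2 + 12.0 + 11.9 + 12.6 + 16.6) / 10 = 120.2000 / 10 = 12.0200
UCL = X̄̄ + A₂·R̄ = 727.5300 + 1.023 × 12.0200 = 739.8265

739.83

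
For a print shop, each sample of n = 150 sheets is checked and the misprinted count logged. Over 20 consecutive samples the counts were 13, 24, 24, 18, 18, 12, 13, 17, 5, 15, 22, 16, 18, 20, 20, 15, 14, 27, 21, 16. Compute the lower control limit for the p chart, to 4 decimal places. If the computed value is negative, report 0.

p̄ = Σdᵢ / (k·n) = 348 / (20 × 150) = 0.11600
LCL = p̄ − 3·√(p̄(1−p̄)/n) = 0.11600 − 3 × 0.02615 = 0.03756

0.0376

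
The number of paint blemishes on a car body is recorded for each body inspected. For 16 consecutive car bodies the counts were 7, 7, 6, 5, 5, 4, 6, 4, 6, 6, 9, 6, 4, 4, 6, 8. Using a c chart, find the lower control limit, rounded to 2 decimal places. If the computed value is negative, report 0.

0.00

c̄ = (7 + 7 + 6 + 5 + 5 + 4 + 6 + 4 + 6 + 6 + 9 + 6 + 4 + 4 + 6 + 8) / 16 = 93 / 16 = 5.8125
LCL = c̄ − 3√c̄ = 5.8125 − 3 × 2.4109 = -1.4202 → 0 (cannot be negative)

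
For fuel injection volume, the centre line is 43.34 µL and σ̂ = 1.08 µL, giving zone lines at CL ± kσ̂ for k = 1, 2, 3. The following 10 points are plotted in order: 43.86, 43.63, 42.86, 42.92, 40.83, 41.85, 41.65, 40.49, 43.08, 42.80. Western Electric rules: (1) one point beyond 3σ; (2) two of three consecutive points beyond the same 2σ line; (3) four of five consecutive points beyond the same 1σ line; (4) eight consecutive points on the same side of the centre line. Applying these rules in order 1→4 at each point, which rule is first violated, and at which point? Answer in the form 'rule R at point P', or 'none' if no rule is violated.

Zone of each point (C = within 1σ̂, B = 1σ̂–2σ̂, A = 2σ̂–3σ̂, * = beyond 3σ̂; sign = side of CL): 1:+C, 2:+C, 3:-C, 4:-C, 5:-A, 6:-B, 7:-B, 8:-A, 9:-C, 10:-C
Rule 3 (four of five consecutive points beyond the same 1σ limit) is satisfied at point 8.

rule 3 at point 8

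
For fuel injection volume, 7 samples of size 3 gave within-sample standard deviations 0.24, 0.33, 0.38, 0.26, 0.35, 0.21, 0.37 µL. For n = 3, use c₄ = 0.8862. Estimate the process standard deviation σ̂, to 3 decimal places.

s̄ = (0.24 + 0.33 + 0.38 + 0.26 + 0.35 + 0.21 + 0.37) / 7 = 0.3057
σ̂ = s̄ / c₄ = 0.3057 / 0.8862 = 0.3450

0.345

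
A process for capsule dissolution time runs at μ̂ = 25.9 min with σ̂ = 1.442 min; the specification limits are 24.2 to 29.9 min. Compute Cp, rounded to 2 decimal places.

0.66

Cp = (USL − LSL) / (6σ̂) = (29.9 − 24.2) / (6 × 1.442) = 5.7000 / 8.6520 = 0.6588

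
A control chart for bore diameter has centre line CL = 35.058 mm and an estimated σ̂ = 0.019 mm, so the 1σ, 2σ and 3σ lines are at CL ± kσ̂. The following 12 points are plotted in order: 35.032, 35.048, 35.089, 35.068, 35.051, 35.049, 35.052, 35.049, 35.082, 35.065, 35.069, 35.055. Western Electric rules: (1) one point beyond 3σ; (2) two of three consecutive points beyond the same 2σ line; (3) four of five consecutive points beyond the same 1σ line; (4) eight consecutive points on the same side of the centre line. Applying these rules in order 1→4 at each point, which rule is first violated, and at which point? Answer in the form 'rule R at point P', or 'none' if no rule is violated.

Zone of each point (C = within 1σ̂, B = 1σ̂–2σ̂, A = 2σ̂–3σ̂, * = beyond 3σ̂; sign = side of CL): 1:-B, 2:-C, 3:+B, 4:+C, 5:-C, 6:-C, 7:-C, 8:-C, 9:+B, 10:+C, 11:+C, 12:-C
No rule fires across all 12 points.

none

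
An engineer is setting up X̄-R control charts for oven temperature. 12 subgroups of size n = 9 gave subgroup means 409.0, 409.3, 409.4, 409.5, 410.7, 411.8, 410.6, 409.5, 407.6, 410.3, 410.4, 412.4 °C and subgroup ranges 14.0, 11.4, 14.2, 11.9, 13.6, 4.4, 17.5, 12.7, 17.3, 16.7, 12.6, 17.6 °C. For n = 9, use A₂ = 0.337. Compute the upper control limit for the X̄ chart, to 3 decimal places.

414.645

X̄̄ = (409.0 + 409.3 + 409.4 + 409.5 + 410.7 + 411.8 + 410.6 + 409.5 + 407.6 + 410.3 + 410.4 + 412.4) / 12 = 4920.5000 / 12 = 410.0417
R̄ = (14.0 + 11.4 + 14.2 + 11.9 + 13.6 + 4.4 + 17.5 + 12.7 + 17.3 + 16.7 + 12.6 + 17.6) / 12 = 163.9000 / 12 = 13.6583
UCL = X̄̄ + A₂·R̄ = 410.0417 + 0.337 × 13.6583 = 414.6445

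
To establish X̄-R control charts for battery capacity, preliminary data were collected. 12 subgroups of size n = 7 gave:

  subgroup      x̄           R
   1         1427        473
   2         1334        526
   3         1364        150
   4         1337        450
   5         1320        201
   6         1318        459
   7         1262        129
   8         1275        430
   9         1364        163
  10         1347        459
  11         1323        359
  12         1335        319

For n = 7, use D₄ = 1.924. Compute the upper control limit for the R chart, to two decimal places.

660.25

R̄ = (473 + 526 + 150 + 450 + 201 + 459 + 129 + 430 + 163 + 459 + 359 + 319) / 12 = 4118.0000 / 12 = 343.1667
UCL_R = D₄·R̄ = 1.924 × 343.1667 = 660.2527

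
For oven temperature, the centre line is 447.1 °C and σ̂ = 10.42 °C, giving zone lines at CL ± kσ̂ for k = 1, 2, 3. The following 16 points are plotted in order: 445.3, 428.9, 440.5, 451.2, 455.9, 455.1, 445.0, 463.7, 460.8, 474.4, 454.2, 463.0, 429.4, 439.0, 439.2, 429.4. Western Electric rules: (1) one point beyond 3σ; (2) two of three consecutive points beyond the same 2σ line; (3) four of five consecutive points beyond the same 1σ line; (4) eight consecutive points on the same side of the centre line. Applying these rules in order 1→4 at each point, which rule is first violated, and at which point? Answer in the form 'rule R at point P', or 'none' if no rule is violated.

rule 3 at point 12

Zone of each point (C = within 1σ̂, B = 1σ̂–2σ̂, A = 2σ̂–3σ̂, * = beyond 3σ̂; sign = side of CL): 1:-C, 2:-B, 3:-C, 4:+C, 5:+C, 6:+C, 7:-C, 8:+B, 9:+B, 10:+A, 11:+C, 12:+B, 13:-B, 14:-C, 15:-C, 16:-B
Rule 3 (four of five consecutive points beyond the same 1σ limit) is satisfied at point 12.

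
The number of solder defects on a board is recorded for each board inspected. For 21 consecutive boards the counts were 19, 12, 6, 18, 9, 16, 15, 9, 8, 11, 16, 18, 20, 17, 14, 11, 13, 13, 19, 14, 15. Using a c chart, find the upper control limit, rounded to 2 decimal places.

c̄ = (19 + 12 + 6 + 18 + 9 + 16 + 15 + 9 + 8 + 11 + 16 + 18 + 20 + 17 + 14 + 11 + 13 + 13 + 19 + 14 + 15) / 21 = 293 / 21 = 13.9524
UCL = c̄ + 3√c̄ = 13.9524 + 3 × √13.9524 = 13.9524 + 3 × 3.7353 = 25.1582

25.16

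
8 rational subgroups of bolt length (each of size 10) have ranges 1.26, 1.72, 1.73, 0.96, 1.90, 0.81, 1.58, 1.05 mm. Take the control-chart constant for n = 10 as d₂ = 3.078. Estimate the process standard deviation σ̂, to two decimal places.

0.45

R̄ = (1.26 + 1.72 + 1.73 + 0.96 + 1.90 + 0.81 + 1.58 + 1.05) / 8 = 1.3762
σ̂ = R̄ / d₂ = 1.3762 / 3.078 = 0.4471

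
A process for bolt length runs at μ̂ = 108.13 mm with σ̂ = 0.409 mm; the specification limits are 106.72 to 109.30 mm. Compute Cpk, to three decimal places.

Cpu = (USL − μ̂) / (3σ̂) = (109.30 − 108.13) / (3 × 0.409) = 0.9535; Cpl = (μ̂ − LSL) / (3σ̂) = (108.13 − 106.72) / (3 × 0.409) = 1.1491; Cpk = min(Cpu, Cpl) = 0.9535

0.954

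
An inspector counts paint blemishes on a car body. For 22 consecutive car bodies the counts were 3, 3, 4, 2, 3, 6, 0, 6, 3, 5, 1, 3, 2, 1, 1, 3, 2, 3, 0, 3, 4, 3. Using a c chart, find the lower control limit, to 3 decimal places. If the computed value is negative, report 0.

c̄ = (3 + 3 + 4 + 2 + 3 + 6 + 0 + 6 + 3 + 5 + 1 + 3 + 2 + 1 + 1 + 3 + 2 + 3 + 0 + 3 + 4 + 3) / 22 = 61 / 22 = 2.7727
LCL = c̄ − 3√c̄ = 2.7727 − 3 × 1.6652 = -2.2227 → 0 (cannot be negative)

0.000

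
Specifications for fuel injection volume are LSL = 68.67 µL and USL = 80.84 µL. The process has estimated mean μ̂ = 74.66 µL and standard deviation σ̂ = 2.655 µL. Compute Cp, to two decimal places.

0.76

Cp = (USL − LSL) / (6σ̂) = (80.84 − 68.67) / (6 × 2.655) = 12.1700 / 15.9300 = 0.7640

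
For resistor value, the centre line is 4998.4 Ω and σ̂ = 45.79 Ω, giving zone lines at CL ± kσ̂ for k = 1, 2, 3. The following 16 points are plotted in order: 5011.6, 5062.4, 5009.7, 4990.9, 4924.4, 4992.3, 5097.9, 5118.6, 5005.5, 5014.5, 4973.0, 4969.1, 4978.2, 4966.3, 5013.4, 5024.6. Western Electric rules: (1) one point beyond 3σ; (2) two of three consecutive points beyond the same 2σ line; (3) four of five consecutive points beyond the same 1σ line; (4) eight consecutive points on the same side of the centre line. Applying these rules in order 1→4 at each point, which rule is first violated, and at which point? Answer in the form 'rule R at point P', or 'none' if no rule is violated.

rule 2 at point 8

Zone of each point (C = within 1σ̂, B = 1σ̂–2σ̂, A = 2σ̂–3σ̂, * = beyond 3σ̂; sign = side of CL): 1:+C, 2:+B, 3:+C, 4:-C, 5:-B, 6:-C, 7:+A, 8:+A, 9:+C, 10:+C, 11:-C, 12:-C, 13:-C, 14:-C, 15:+C, 16:+C
Rule 2 (two of three consecutive points beyond the same 2σ limit) is satisfied at point 8.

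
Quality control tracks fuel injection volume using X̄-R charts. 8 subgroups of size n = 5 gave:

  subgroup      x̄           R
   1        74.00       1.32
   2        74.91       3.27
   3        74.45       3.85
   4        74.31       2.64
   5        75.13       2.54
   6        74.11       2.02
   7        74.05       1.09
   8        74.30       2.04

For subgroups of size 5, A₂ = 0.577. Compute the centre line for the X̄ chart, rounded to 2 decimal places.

X̄̄ = (74.00 + 74.91 + 74.45 + 74.31 + 75.13 + 74.11 + 74.05 + 74.30) / 8 = 595.2600 / 8 = 74.4075
CL = X̄̄ = 74.4075

74.41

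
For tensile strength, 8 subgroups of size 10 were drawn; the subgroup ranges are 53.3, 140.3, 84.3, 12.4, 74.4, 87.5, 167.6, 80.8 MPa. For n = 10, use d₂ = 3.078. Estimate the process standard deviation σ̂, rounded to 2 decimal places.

R̄ = (53.3 + 140.3 + 84.3 + 12.4 + 74.4 + 87.5 + 167.6 + 80.8) / 8 = 87.5750
σ̂ = R̄ / d₂ = 87.5750 / 3.078 = 28.4519

28.45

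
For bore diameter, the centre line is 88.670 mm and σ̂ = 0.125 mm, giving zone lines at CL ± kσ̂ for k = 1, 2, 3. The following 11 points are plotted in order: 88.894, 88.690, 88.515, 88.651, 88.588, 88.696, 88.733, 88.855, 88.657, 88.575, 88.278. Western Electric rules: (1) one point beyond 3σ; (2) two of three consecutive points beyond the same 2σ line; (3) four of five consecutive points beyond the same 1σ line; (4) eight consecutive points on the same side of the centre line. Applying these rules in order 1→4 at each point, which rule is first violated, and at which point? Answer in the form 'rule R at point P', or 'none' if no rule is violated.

Zone of each point (C = within 1σ̂, B = 1σ̂–2σ̂, A = 2σ̂–3σ̂, * = beyond 3σ̂; sign = side of CL): 1:+B, 2:+C, 3:-B, 4:-C, 5:-C, 6:+C, 7:+C, 8:+B, 9:-C, 10:-C, 11:-*
Rule 1 (one point beyond the 3σ limits) is satisfied at point 11.

rule 1 at point 11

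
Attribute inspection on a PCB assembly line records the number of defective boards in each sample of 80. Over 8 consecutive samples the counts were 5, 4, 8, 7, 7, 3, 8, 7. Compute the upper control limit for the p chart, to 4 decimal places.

0.1657

p̄ = Σdᵢ / (k·n) = 49 / (8 × 80) = 0.07656
UCL = p̄ + 3·√(p̄(1−p̄)/n) = 0.07656 + 3 × √(0.07656×0.92344/80) = 0.07656 + 3 × 0.02973 = 0.16575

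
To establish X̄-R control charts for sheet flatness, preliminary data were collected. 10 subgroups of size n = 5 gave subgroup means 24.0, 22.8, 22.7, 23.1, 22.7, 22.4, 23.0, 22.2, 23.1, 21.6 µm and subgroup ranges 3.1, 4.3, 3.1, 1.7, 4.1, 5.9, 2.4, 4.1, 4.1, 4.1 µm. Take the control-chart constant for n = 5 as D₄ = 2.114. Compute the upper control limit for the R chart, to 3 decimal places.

R̄ = (3.1 + 4.3 + 3.1 + 1.7 + 4.1 + 5.9 + 2.4 + 4.1 + 4.1 + 4.1) / 10 = 36.9000 / 10 = 3.6900
UCL_R = D₄·R̄ = 2.114 × 3.6900 = 7.8007

7.801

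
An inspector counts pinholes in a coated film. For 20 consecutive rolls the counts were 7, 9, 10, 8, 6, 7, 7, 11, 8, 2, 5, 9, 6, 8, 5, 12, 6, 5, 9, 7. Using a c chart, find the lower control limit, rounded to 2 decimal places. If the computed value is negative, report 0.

c̄ = (7 + 9 + 10 + 8 + 6 + 7 + 7 + 11 + 8 + 2 + 5 + 9 + 6 + 8 + 5 + 12 + 6 + 5 + 9 + 7) / 20 = 147 / 20 = 7.3500
LCL = c̄ − 3√c̄ = 7.3500 − 3 × 2.7111 = -0.7833 → 0 (cannot be negative)

0.00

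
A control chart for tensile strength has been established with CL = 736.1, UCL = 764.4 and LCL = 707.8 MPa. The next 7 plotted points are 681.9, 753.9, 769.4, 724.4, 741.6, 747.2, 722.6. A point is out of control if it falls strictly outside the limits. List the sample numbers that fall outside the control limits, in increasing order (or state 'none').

1, 3

Compare each point to [707.8, 764.4]: sample 1 = 681.9 < LCL; sample 3 = 769.4 > UCL.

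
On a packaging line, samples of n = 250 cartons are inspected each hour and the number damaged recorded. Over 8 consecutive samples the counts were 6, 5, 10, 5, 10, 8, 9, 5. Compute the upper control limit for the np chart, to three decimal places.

p̄ = Σdᵢ / (k·n) = 58 / (8 × 250) = 0.02900
UCL = np̄ + 3·√(np̄(1−p̄)) = 7.2500 + 3 × √(7.2500×0.97100) = 7.2500 + 3 × 2.6533 = 15.2098

15.210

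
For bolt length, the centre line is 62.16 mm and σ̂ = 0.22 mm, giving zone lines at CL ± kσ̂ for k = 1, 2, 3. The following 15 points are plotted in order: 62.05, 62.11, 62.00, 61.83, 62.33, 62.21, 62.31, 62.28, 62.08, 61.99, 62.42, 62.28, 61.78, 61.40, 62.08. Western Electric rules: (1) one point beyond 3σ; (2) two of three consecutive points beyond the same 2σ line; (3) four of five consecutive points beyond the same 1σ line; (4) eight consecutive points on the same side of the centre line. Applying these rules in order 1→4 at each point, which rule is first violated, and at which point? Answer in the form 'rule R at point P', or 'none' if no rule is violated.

rule 1 at point 14

Zone of each point (C = within 1σ̂, B = 1σ̂–2σ̂, A = 2σ̂–3σ̂, * = beyond 3σ̂; sign = side of CL): 1:-C, 2:-C, 3:-C, 4:-B, 5:+C, 6:+C, 7:+C, 8:+C, 9:-C, 10:-C, 11:+B, 12:+C, 13:-B, 14:-*, 15:-C
Rule 1 (one point beyond the 3σ limits) is satisfied at point 14.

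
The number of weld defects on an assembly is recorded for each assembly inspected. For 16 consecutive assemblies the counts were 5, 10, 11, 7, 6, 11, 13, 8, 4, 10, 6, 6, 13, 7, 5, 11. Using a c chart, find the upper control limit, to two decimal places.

c̄ = (5 + 10 + 11 + 7 + 6 + 11 + 13 + 8 + 4 + 10 + 6 + 6 + 13 + 7 + 5 + 11) / 16 = 133 / 16 = 8.3125
UCL = c̄ + 3√c̄ = 8.3125 + 3 × √8.3125 = 8.3125 + 3 × 2.8831 = 16.9619

16.96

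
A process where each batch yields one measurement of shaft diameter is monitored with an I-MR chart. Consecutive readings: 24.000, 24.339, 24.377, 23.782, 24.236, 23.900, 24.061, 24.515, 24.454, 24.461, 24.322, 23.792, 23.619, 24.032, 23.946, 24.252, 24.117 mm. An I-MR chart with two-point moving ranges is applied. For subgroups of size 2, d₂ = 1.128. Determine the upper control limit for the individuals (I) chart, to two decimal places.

X̄ = (24.000 + 24.339 + 24.377 + 23.782 + 24.236 + 23.900 + 24.061 + 24.515 + 24.454 + 24.461 + 24.322 + 23.792 + 23.619 + 24.032 + 23.946 + 24.252 + 24.117) / 17 = 24.1297
Moving ranges: 0.339, 0.038, 0.595, 0.454, 0.336, 0.161, 0.454, 0.061, 0.007, 0.139, 0.530, 0.173, 0.413, 0.086, 0.306, 0.135; M̄R̄ = 4.2270 / 16 = 0.2642
UCL = X̄ + 3·M̄R̄/d₂ = 24.1297 + 3 × 0.2642 / 1.128 = 24.8323

24.83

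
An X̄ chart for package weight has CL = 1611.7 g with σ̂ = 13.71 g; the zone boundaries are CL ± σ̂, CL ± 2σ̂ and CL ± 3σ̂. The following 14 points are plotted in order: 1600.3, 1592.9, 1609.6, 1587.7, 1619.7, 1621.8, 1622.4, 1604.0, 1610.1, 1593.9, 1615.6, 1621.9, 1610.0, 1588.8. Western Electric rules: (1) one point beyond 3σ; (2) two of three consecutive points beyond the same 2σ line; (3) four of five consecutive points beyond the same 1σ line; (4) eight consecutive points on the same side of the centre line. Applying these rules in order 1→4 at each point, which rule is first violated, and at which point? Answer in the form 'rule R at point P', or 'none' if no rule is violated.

Zone of each point (C = within 1σ̂, B = 1σ̂–2σ̂, A = 2σ̂–3σ̂, * = beyond 3σ̂; sign = side of CL): 1:-C, 2:-B, 3:-C, 4:-B, 5:+C, 6:+C, 7:+C, 8:-C, 9:-C, 10:-B, 11:+C, 12:+C, 13:-C, 14:-B
No rule fires across all 14 points.

none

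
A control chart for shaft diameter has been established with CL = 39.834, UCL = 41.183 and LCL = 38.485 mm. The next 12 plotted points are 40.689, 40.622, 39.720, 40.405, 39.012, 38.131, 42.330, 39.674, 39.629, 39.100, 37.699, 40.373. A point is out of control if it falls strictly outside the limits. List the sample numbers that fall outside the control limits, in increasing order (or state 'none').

Compare each point to [38.485, 41.183]: sample 6 = 38.131 < LCL; sample 7 = 42.330 > UCL; sample 11 = 37.699 < LCL.

6, 7, 11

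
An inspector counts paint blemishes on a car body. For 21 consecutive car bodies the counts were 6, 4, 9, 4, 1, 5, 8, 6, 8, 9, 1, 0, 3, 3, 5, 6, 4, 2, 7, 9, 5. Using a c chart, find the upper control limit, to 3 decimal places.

11.708

c̄ = (6 + 4 + 9 + 4 + 1 + 5 + 8 + 6 + 8 + 9 + 1 + 0 + 3 + 3 + 5 + 6 + 4 + 2 + 7 + 9 + 5) / 21 = 105 / 21 = 5.0000
UCL = c̄ + 3√c̄ = 5.0000 + 3 × √5.0000 = 5.0000 + 3 × 2.2361 = 11.7082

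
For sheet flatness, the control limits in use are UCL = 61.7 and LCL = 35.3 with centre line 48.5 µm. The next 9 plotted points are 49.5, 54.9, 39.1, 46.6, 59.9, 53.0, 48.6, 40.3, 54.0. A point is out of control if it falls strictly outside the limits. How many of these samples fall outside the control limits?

All 9 points lie within [35.3, 61.7].

0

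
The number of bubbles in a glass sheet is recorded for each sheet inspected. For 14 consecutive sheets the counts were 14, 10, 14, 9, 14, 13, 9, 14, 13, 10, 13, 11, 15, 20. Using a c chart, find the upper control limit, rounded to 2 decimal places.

23.51

c̄ = (14 + 10 + 14 + 9 + 14 + 13 + 9 + 14 + 13 + 10 + 13 + 11 + 15 + 20) / 14 = 179 / 14 = 12.7857
UCL = c̄ + 3√c̄ = 12.7857 + 3 × √12.7857 = 12.7857 + 3 × 3.5757 = 23.5128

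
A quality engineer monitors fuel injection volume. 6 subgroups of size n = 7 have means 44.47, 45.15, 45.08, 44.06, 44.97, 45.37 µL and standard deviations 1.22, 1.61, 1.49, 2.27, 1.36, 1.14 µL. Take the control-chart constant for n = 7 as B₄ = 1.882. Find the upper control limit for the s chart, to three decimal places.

2.851

s̄ = (1.22 + 1.61 + 1.49 + 2.27 + 1.36 + 1.14) / 6 = 1.5150
UCL_s = B₄·s̄ = 1.882 × 1.5150 = 2.8512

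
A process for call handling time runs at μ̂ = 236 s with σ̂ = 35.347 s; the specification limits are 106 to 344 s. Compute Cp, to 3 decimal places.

1.122

Cp = (USL − LSL) / (6σ̂) = (344 − 106) / (6 × 35.347) = 238.0000 / 212.0820 = 1.1222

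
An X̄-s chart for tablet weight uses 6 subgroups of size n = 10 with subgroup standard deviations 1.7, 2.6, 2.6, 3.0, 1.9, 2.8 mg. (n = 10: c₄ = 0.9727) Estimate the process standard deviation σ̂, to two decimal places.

2.50

s̄ = (1.7 + 2.6 + 2.6 + 3.0 + 1.9 + 2.8) / 6 = 2.4333
σ̂ = s̄ / c₄ = 2.4333 / 0.9727 = 2.5016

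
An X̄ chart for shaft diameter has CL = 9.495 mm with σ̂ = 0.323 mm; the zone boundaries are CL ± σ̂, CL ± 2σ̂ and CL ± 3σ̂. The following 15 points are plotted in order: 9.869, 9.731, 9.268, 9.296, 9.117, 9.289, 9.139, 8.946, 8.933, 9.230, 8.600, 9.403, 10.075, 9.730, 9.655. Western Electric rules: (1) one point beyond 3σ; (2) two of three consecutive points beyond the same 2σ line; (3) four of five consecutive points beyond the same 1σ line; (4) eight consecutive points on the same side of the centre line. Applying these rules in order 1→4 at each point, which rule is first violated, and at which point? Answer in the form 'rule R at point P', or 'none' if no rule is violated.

rule 3 at point 9

Zone of each point (C = within 1σ̂, B = 1σ̂–2σ̂, A = 2σ̂–3σ̂, * = beyond 3σ̂; sign = side of CL): 1:+B, 2:+C, 3:-C, 4:-C, 5:-B, 6:-C, 7:-B, 8:-B, 9:-B, 10:-C, 11:-A, 12:-C, 13:+B, 14:+C, 15:+C
Rule 3 (four of five consecutive points beyond the same 1σ limit) is satisfied at point 9.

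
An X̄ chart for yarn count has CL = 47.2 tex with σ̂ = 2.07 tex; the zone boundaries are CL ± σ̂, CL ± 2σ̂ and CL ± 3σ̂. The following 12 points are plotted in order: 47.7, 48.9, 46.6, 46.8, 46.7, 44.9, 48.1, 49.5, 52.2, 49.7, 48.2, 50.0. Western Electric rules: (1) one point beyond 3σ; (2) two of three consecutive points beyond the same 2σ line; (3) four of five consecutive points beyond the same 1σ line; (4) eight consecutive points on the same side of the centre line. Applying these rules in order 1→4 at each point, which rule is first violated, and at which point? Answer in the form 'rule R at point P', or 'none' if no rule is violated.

rule 3 at point 12

Zone of each point (C = within 1σ̂, B = 1σ̂–2σ̂, A = 2σ̂–3σ̂, * = beyond 3σ̂; sign = side of CL): 1:+C, 2:+C, 3:-C, 4:-C, 5:-C, 6:-B, 7:+C, 8:+B, 9:+A, 10:+B, 11:+C, 12:+B
Rule 3 (four of five consecutive points beyond the same 1σ limit) is satisfied at point 12.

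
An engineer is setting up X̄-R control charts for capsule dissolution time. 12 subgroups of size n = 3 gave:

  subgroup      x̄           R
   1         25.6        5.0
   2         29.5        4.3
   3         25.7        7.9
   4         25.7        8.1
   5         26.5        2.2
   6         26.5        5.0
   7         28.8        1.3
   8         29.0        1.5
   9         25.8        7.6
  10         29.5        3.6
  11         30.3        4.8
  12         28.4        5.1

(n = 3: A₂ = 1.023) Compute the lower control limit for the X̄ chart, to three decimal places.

X̄̄ = (25.6 + 29.5 + 25.7 + 25.7 + 26.5 + 26.5 + 28.8 + 29.0 + 25.8 + 29.5 + 30.3 + 28.4) / 12 = 331.3000 / 12 = 27.6083
R̄ = (5.0 + 4.3 + 7.9 + 8.1 + 2.2 + 5.0 + 1.3 + 1.5 + 7.6 + 3.6 + 4.8 + 5.1) / 12 = 56.4000 / 12 = 4.7000
LCL = X̄̄ − A₂·R̄ = 27.6083 − 1.023 × 4.7000 = 22.8002

22.800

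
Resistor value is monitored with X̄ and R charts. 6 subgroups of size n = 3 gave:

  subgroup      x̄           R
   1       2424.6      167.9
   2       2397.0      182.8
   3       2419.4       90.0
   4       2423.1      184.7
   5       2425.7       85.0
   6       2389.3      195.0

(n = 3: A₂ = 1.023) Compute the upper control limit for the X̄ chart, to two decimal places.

2567.55

X̄̄ = (2424.6 + 2397.0 + 2419.4 + 2423.1 + 2425.7 + 2389.3) / 6 = 14479.1000 / 6 = 2413.1833
R̄ = (167.9 + 182.8 + 90.0 + 184.7 + 85.0 + 195.0) / 6 = 905.4000 / 6 = 150.9000
UCL = X̄̄ + A₂·R̄ = 2413.1833 + 1.023 × 150.9000 = 2567.5540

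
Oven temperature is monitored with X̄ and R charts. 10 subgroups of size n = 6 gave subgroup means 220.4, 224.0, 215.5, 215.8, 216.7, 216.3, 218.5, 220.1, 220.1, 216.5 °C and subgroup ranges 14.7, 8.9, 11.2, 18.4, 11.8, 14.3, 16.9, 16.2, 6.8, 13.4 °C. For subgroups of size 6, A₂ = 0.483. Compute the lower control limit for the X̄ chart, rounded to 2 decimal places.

X̄̄ = (220.4 + 224.0 + 215.5 + 215.8 + 216.7 + 216.3 + 218.5 + 220.1 + 220.1 + 216.5) / 10 = 2183.9000 / 10 = 218.3900
R̄ = (14.7 + 8.9 + 11.2 + 18.4 + 11.8 + 14.3 + 16.9 + 16.2 + 6.8 + 13.4) / 10 = 132.6000 / 10 = 13.2600
LCL = X̄̄ − A₂·R̄ = 218.3900 − 0.483 × 13.2600 = 211.9854

211.99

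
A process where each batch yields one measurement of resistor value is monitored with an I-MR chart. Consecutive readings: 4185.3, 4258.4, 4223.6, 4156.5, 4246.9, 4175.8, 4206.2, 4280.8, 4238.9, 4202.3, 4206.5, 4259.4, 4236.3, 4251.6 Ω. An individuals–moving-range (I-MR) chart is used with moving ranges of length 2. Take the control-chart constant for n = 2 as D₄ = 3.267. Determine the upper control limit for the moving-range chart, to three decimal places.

Moving ranges: 73.1, 34.8, 67.1, 90.4, 71.1, 30.4, 74.6, 41.9, 36.6, 4.2, 52.9, 23.1, 15.3; M̄R̄ = 615.5000 / 13 = 47.3462
UCL_MR = D₄·M̄R̄ = 3.267 × 47.3462 = 154.6799

154.680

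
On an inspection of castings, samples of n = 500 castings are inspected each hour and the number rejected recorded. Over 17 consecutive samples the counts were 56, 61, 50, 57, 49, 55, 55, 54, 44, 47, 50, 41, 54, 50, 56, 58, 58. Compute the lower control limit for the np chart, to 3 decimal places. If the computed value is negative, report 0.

p̄ = Σdᵢ / (k·n) = 895 / (17 × 500) = 0.10529
LCL = np̄ − 3·√(np̄(1−p̄)) = 52.6471 − 3 × 6.8632 = 32.0574

32.057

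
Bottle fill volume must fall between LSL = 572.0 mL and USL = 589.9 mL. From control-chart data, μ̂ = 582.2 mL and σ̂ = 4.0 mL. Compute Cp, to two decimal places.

Cp = (USL − LSL) / (6σ̂) = (589.9 − 572.0) / (6 × 4.0) = 17.9000 / 24.0000 = 0.7458

0.75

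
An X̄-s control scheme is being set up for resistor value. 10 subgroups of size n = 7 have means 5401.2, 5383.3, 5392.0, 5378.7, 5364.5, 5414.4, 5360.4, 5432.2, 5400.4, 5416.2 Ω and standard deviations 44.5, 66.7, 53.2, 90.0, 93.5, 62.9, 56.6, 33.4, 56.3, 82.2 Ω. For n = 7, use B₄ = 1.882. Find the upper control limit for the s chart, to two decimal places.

s̄ = (44.5 + 66.7 + 53.2 + 90.0 + 93.5 + 62.9 + 56.6 + 33.4 + 56.3 + 82.2) / 10 = 63.9300
UCL_s = B₄·s̄ = 1.882 × 63.9300 = 120.3163

120.32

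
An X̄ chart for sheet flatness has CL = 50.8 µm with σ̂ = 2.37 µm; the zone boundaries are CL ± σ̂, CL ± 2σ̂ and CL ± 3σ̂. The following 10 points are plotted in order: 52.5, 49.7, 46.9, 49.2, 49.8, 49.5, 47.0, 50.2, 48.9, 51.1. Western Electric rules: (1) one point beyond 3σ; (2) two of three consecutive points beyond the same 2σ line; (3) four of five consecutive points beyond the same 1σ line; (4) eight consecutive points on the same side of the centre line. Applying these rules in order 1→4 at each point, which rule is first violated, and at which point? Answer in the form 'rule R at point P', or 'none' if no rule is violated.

rule 4 at point 9

Zone of each point (C = within 1σ̂, B = 1σ̂–2σ̂, A = 2σ̂–3σ̂, * = beyond 3σ̂; sign = side of CL): 1:+C, 2:-C, 3:-B, 4:-C, 5:-C, 6:-C, 7:-B, 8:-C, 9:-C, 10:+C
Rule 4 (eight consecutive points on the same side of the centre line) is satisfied at point 9.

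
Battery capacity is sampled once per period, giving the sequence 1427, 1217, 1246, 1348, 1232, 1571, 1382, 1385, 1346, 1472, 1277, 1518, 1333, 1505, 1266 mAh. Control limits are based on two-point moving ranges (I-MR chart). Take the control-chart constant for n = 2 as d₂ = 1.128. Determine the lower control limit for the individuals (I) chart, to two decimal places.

X̄ = (1427 + 1217 + 1246 + 1348 + 1232 + 1571 + 1382 + 1385 + 1346 + 1472 + 1277 + 1518 + 1333 + 1505 + 1266) / 15 = 1368.3333
Moving ranges: 210, 29, 102, 116, 339, 189, 3, 39, 126, 195, 241, 185, 172, 239; M̄R̄ = 2185.0000 / 14 = 156.0714
LCL = X̄ − 3·M̄R̄/d₂ = 1368.3333 − 3 × 156.0714 / 1.128 = 953.2497

953.25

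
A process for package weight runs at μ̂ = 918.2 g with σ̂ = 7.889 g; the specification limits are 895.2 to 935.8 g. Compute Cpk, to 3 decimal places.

0.744

Cpu = (USL − μ̂) / (3σ̂) = (935.8 − 918.2) / (3 × 7.889) = 0.7437; Cpl = (μ̂ − LSL) / (3σ̂) = (918.2 − 895.2) / (3 × 7.889) = 0.9718; Cpk = min(Cpu, Cpl) = 0.7437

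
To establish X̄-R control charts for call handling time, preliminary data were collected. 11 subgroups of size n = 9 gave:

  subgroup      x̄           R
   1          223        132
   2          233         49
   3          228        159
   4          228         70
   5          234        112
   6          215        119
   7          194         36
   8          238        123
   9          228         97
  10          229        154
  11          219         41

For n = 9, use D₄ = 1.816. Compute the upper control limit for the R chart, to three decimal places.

180.279

R̄ = (132 + 49 + 159 + 70 + 112 + 119 + 36 + 123 + 97 + 154 + 41) / 11 = 1092.0000 / 11 = 99.2727
UCL_R = D₄·R̄ = 1.816 × 99.2727 = 180.2793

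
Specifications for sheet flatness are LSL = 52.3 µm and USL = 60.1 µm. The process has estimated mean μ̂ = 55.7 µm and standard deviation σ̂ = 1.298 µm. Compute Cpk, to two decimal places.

Cpu = (USL − μ̂) / (3σ̂) = (60.1 − 55.7) / (3 × 1.298) = 1.1299; Cpl = (μ̂ − LSL) / (3σ̂) = (55.7 − 52.3) / (3 × 1.298) = 0.8731; Cpk = min(Cpu, Cpl) = 0.8731

0.87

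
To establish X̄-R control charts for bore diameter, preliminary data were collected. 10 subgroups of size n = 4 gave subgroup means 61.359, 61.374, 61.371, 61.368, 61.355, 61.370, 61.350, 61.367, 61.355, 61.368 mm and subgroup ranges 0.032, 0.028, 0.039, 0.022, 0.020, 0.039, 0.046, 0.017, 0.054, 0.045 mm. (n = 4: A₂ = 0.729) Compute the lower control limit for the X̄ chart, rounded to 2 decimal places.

X̄̄ = (61.359 + 61.374 + 61.371 + 61.368 + 61.355 + 61.370 + 61.350 + 61.367 + 61.355 + 61.368) / 10 = 613.6370 / 10 = 61.3637
R̄ = (0.032 + 0.028 + 0.039 + 0.022 + 0.020 + 0.039 + 0.046 + 0.017 + 0.054 + 0.045) / 10 = 0.3420 / 10 = 0.0342
LCL = X̄̄ − A₂·R̄ = 61.3637 − 0.729 × 0.0342 = 61.3388

61.34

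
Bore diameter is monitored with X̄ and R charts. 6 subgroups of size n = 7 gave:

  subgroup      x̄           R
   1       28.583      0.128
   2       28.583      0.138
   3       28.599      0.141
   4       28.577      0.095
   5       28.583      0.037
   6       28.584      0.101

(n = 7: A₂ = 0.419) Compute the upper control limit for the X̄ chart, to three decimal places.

X̄̄ = (28.583 + 28.583 + 28.599 + 28.577 + 28.583 + 28.584) / 6 = 171.5090 / 6 = 28.5848
R̄ = (0.128 + 0.138 + 0.141 + 0.095 + 0.037 + 0.101) / 6 = 0.6400 / 6 = 0.1067
UCL = X̄̄ + A₂·R̄ = 28.5848 + 0.419 × 0.1067 = 28.6295

28.630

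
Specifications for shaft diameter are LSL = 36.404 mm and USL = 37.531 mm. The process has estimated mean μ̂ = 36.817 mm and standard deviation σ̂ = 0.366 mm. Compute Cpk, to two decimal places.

0.38

Cpu = (USL − μ̂) / (3σ̂) = (37.531 − 36.817) / (3 × 0.366) = 0.6503; Cpl = (μ̂ − LSL) / (3σ̂) = (36.817 − 36.404) / (3 × 0.366) = 0.3761; Cpk = min(Cpu, Cpl) = 0.3761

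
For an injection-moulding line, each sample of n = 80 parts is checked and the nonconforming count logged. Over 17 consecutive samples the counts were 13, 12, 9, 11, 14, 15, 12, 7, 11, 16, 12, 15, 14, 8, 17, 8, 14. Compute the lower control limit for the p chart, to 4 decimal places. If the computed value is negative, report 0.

0.0322

p̄ = Σdᵢ / (k·n) = 208 / (17 × 80) = 0.15294
LCL = p̄ − 3·√(p̄(1−p̄)/n) = 0.15294 − 3 × 0.04024 = 0.03222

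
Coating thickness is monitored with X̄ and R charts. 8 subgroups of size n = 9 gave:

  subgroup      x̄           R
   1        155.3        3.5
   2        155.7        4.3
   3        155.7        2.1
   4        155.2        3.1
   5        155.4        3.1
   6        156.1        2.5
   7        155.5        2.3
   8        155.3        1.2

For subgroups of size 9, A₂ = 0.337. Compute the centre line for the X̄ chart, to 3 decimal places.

155.525

X̄̄ = (155.3 + 155.7 + 155.7 + 155.2 + 155.4 + 156.1 + 155.5 + 155.3) / 8 = 1244.2000 / 8 = 155.5250
CL = X̄̄ = 155.5250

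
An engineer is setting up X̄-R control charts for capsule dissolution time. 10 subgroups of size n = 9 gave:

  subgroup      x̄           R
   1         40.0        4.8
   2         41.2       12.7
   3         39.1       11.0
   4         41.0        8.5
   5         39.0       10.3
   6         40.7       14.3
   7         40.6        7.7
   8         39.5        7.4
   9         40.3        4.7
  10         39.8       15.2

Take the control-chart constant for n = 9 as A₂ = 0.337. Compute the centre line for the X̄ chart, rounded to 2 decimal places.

40.12

X̄̄ = (40.0 + 41.2 + 39.1 + 41.0 + 39.0 + 40.7 + 40.6 + 39.5 + 40.3 + 39.8) / 10 = 401.2000 / 10 = 40.1200
CL = X̄̄ = 40.1200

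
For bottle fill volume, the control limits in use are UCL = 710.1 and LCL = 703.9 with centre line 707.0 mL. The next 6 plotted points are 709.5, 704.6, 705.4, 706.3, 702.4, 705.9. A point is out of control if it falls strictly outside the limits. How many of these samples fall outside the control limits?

1

Compare each point to [703.9, 710.1]: sample 5 = 702.4 < LCL.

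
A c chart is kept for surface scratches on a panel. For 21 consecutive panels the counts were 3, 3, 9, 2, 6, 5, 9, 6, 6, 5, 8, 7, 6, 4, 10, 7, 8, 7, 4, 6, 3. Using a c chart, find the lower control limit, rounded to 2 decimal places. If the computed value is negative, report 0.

0.00

c̄ = (3 + 3 + 9 + 2 + 6 + 5 + 9 + 6 + 6 + 5 + 8 + 7 + 6 + 4 + 10 + 7 + 8 + 7 + 4 + 6 + 3) / 21 = 124 / 21 = 5.9048
LCL = c̄ − 3√c̄ = 5.9048 − 3 × 2.4300 = -1.3852 → 0 (cannot be negative)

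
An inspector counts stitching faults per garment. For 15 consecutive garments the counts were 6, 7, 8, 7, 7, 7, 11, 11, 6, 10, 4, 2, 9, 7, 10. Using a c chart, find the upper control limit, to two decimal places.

c̄ = (6 + 7 + 8 + 7 + 7 + 7 + 11 + 11 + 6 + 10 + 4 + 2 + 9 + 7 + 10) / 15 = 112 / 15 = 7.4667
UCL = c̄ + 3√c̄ = 7.4667 + 3 × √7.4667 = 7.4667 + 3 × 2.7325 = 15.6642

15.66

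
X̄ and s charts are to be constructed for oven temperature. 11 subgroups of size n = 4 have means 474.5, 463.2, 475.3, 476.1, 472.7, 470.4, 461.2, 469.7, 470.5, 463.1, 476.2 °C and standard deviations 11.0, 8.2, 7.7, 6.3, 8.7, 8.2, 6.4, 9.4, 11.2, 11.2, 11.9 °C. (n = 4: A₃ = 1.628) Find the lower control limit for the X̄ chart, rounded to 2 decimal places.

455.43

X̄̄ = (474.5 + 463.2 + 475.3 + 476.1 + 472.7 + 470.4 + 461.2 + 469.7 + 470.5 + 463.1 + 476.2) / 11 = 470.2636
s̄ = (11.0 + 8.2 + 7.7 + 6.3 + 8.7 + 8.2 + 6.4 + 9.4 + 11.2 + 11.2 + 11.9) / 11 = 9.1091
LCL = X̄̄ − A₃·s̄ = 470.2636 − 1.628 × 9.1091 = 455.4340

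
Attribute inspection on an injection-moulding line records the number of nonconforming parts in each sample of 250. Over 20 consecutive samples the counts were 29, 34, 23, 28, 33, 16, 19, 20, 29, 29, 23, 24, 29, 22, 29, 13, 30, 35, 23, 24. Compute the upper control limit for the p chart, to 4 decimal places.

0.1599

p̄ = Σdᵢ / (k·n) = 512 / (20 × 250) = 0.10240
UCL = p̄ + 3·√(p̄(1−p̄)/n) = 0.10240 + 3 × √(0.10240×0.89760/250) = 0.10240 + 3 × 0.01917 = 0.15992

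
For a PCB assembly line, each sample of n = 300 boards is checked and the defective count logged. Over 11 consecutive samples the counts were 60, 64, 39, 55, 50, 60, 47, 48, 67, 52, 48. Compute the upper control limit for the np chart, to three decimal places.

73.547

p̄ = Σdᵢ / (k·n) = 590 / (11 × 300) = 0.17879
UCL = np̄ + 3·√(np̄(1−p̄)) = 53.6364 + 3 × √(53.6364×0.82121) = 53.6364 + 3 × 6.6368 = 73.5467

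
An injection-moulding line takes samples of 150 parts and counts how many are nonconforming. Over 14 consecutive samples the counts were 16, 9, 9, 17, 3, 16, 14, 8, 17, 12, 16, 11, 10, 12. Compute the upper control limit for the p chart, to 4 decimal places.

0.1478

p̄ = Σdᵢ / (k·n) = 170 / (14 × 150) = 0.08095
UCL = p̄ + 3·√(p̄(1−p̄)/n) = 0.08095 + 3 × √(0.08095×0.91905/150) = 0.08095 + 3 × 0.02227 = 0.14777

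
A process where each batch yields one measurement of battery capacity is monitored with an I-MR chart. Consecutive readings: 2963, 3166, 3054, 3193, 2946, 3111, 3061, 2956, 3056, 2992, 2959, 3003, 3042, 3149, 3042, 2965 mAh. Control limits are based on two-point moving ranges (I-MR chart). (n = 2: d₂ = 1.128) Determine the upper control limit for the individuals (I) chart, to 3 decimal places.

3323.395

X̄ = (2963 + 3166 + 3054 + 3193 + 2946 + 3111 + 3061 + 2956 + 3056 + 2992 + 2959 + 3003 + 3042 + 3149 + 3042 + 2965) / 16 = 3041.1250
Moving ranges: 203, 112, 139, 247, 165, 50, 105, 100, 64, 33, 44, 39, 107, 107, 77; M̄R̄ = 1592.0000 / 15 = 106.1333
UCL = X̄ + 3·M̄R̄/d₂ = 3041.1250 + 3 × 106.1333 / 1.128 = 3323.3945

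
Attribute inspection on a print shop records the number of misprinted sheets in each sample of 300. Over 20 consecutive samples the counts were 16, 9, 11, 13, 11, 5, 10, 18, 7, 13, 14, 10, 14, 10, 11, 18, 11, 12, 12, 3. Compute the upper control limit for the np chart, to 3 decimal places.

p̄ = Σdᵢ / (k·n) = 228 / (20 × 300) = 0.03800
UCL = np̄ + 3·√(np̄(1−p̄)) = 11.4000 + 3 × √(11.4000×0.96200) = 11.4000 + 3 × 3.3116 = 21.3348

21.335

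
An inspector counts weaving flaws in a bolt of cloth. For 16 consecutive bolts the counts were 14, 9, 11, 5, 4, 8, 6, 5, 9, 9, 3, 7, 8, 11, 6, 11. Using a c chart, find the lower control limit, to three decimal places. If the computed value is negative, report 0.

c̄ = (14 + 9 + 11 + 5 + 4 + 8 + 6 + 5 + 9 + 9 + 3 + 7 + 8 + 11 + 6 + 11) / 16 = 126 / 16 = 7.8750
LCL = c̄ − 3√c̄ = 7.8750 − 3 × 2.8062 = -0.5437 → 0 (cannot be negative)

0.000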